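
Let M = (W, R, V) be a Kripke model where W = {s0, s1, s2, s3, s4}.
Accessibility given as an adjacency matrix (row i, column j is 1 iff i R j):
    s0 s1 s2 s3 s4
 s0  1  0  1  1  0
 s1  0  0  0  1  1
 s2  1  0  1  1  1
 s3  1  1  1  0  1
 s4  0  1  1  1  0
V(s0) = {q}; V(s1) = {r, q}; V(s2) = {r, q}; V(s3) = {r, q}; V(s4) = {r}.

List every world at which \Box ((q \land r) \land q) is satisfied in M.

Recall that \Box ψ holds at a world iff ψ holds at every accessible world, and \Diamond ψ holds iff ψ holds at some accessible world.
Let φ = \Box ((q \land r) \land q). Evaluate φ at each world:
  s0 (successors {s0, s2, s3}): φ is false.
  s1 (successors {s3, s4}): φ is false.
  s2 (successors {s0, s2, s3, s4}): φ is false.
  s3 (successors {s0, s1, s2, s4}): φ is false.
  s4 (successors {s1, s2, s3}): φ is true.
For instance, at s2:
  At s2: \Box ((q \land r) \land q) requires (q \land r) \land q at every successor {s0, s2, s3, s4}.
    (q \land r) \land q fails at s0, so \Box ((q \land r) \land q) is false at s2.
Satisfying worlds: {s4}

s4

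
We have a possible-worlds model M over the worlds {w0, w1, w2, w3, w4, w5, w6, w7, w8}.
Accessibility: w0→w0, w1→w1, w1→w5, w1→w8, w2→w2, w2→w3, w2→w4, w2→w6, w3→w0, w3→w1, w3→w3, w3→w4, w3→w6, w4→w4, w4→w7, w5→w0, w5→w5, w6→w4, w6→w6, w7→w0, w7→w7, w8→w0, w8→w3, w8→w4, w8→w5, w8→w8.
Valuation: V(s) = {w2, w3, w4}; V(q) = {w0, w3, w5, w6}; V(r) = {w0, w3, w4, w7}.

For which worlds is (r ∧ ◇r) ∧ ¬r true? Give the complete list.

none

Let φ = (r ∧ ◇r) ∧ ¬r. Evaluate φ at each world:
  w0 (successors {w0}): φ is false.
  w1 (successors {w1, w5, w8}): φ is false.
  w2 (successors {w2, w3, w4, w6}): φ is false.
  w3 (successors {w0, w1, w3, w4, w6}): φ is false.
  w4 (successors {w4, w7}): φ is false.
  w5 (successors {w0, w5}): φ is false.
  w6 (successors {w4, w6}): φ is false.
  w7 (successors {w0, w7}): φ is false.
  w8 (successors {w0, w3, w4, w5, w8}): φ is false.
For instance, at w8:
  At w8: r ∧ ◇r is false, ¬r is true, so (r ∧ ◇r) ∧ ¬r is false.
    At w8: r is false, ◇r is true, so r ∧ ◇r is false.
      At w8: ◇r requires r at some successor in {w0, w3, w4, w5, w8}.
        r holds at w0, so ◇r is true at w8.
Satisfying worlds: none.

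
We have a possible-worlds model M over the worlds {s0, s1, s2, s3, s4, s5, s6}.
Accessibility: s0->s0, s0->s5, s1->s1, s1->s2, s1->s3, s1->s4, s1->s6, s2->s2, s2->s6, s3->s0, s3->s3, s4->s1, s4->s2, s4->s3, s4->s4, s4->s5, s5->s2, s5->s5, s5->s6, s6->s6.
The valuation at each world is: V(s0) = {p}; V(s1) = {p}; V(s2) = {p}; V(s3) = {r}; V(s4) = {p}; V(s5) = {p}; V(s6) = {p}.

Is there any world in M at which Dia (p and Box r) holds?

No

Let φ = Dia (p and Box r). Evaluate φ at each world:
  s0 (successors {s0, s5}): φ is false.
  s1 (successors {s1, s2, s3, s4, s6}): φ is false.
  s2 (successors {s2, s6}): φ is false.
  s3 (successors {s0, s3}): φ is false.
  s4 (successors {s1, s2, s3, s4, s5}): φ is false.
  s5 (successors {s2, s5, s6}): φ is false.
  s6 (successors {s6}): φ is false.
For instance, at s0:
  At s0: Dia (p and Box r) requires p and Box r at some successor in {s0, s5}.
    At s0: p and Box r is false.
    At s5: p and Box r is false.
  So Dia (p and Box r) is false at s0.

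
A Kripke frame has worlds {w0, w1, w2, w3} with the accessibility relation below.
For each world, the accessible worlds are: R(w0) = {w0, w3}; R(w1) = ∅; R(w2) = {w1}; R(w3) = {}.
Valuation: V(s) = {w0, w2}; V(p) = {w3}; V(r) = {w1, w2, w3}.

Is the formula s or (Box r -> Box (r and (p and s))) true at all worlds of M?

Recall that Box ψ holds at a world iff ψ holds at every accessible world, and Dia ψ holds iff ψ holds at some accessible world.
Let φ = s or (Box r -> Box (r and (p and s))). Evaluate φ at each world:
  w0 (successors {w0, w3}): φ is true.
  w1 (successors ∅): φ is true.
  w2 (successors {w1}): φ is true.
  w3 (successors ∅): φ is true.
For instance, at w0:
  At w0: s is true, Box r -> Box (r and (p and s)) is true, so s or (Box r -> Box (r and (p and s))) is true.
    At w0: Box r is false, Box (r and (p and s)) is false, so Box r -> Box (r and (p and s)) is true.
      At w0: Box r requires r at every successor {w0, w3}.
        r fails at w0, so Box r is false at w0.
      At w0: Box (r and (p and s)) requires r and (p and s) at every successor {w0, w3}.
        r and (p and s) fails at w0, so Box (r and (p and s)) is false at w0.

Yes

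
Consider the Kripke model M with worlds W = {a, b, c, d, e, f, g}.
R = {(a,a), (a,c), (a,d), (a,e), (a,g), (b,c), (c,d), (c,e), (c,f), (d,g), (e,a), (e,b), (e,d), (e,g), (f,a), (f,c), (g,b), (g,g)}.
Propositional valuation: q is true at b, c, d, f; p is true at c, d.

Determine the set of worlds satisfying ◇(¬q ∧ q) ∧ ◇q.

none

Recall that ◇ψ holds at a world iff ψ holds at some accessible world.
Let φ = ◇(¬q ∧ q) ∧ ◇q. Evaluate φ at each world:
  a (successors {a, c, d, e, g}): φ is false.
  b (successors {c}): φ is false.
  c (successors {d, e, f}): φ is false.
  d (successors {g}): φ is false.
  e (successors {a, b, d, g}): φ is false.
  f (successors {a, c}): φ is false.
  g (successors {b, g}): φ is false.
For instance, at f:
  At f: ◇(¬q ∧ q) is false, ◇q is true, so ◇(¬q ∧ q) ∧ ◇q is false.
    At f: ◇(¬q ∧ q) requires ¬q ∧ q at some successor in {a, c}.
      At a: ¬q ∧ q is false.
      At c: ¬q ∧ q is false.
    So ◇(¬q ∧ q) is false at f.
    At f: ◇q requires q at some successor in {a, c}.
      q holds at c, so ◇q is true at f.
Satisfying worlds: none.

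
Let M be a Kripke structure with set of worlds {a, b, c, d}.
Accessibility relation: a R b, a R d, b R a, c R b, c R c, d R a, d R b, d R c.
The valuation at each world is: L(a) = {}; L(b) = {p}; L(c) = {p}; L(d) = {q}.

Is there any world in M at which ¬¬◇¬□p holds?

Yes

Let φ = ¬¬◇¬□p. Evaluate φ at each world:
  a (successors {b, d}): φ is true.
  b (successors {a}): φ is true.
  c (successors {b, c}): φ is true.
  d (successors {a, b, c}): φ is true.
Detail at a (witness):
  At a: ¬◇¬□p is false, so ¬¬◇¬□p is true.
    At a: ◇¬□p is true, so ¬◇¬□p is false.
      At a: ◇¬□p requires ¬□p at some successor in {b, d}.
        ¬□p holds at b, so ◇¬□p is true at a.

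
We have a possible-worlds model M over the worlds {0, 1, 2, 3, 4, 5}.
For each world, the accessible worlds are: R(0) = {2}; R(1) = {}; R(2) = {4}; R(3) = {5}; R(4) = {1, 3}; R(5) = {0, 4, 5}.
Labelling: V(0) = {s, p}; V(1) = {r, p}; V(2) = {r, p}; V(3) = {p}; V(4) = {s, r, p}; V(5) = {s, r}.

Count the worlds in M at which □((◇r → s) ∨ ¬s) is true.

6

Recall that □ψ holds at a world iff ψ holds at every accessible world, and ◇ψ holds iff ψ holds at some accessible world.
Let φ = □((◇r → s) ∨ ¬s). Evaluate φ at each world:
  0 (successors {2}): φ is true.
  1 (successors ∅): φ is true.
  2 (successors {4}): φ is true.
  3 (successors {5}): φ is true.
  4 (successors {1, 3}): φ is true.
  5 (successors {0, 4, 5}): φ is true.
For instance, at 0:
  At 0: □((◇r → s) ∨ ¬s) requires (◇r → s) ∨ ¬s at every successor {2}.
      At 2: ◇r → s is false, ¬s is true, so (◇r → s) ∨ ¬s is true.
  So □((◇r → s) ∨ ¬s) is true at 0.
Satisfying worlds: {0, 1, 2, 3, 4, 5}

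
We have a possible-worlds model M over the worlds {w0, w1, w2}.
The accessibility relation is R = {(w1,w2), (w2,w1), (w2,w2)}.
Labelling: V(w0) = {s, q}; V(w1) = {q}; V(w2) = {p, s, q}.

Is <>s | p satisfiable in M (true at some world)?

Let φ = <>s | p. Evaluate φ at each world:
  w0 (successors ∅): φ is false.
  w1 (successors {w2}): φ is true.
  w2 (successors {w1, w2}): φ is true.
Detail at w1 (witness):
  At w1: <>s is true, p is false, so <>s | p is true.
    At w1: <>s requires s at some successor in {w2}.
      s holds at w2, so <>s is true at w1.

Yes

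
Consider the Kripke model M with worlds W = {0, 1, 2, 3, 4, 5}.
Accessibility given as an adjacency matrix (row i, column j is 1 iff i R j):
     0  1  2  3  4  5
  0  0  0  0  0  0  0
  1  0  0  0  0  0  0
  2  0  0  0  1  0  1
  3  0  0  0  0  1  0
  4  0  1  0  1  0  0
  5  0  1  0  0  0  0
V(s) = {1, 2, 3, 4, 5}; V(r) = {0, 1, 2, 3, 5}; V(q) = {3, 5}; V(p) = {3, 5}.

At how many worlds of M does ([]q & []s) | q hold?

5

Let φ = ([]q & []s) | q. Evaluate φ at each world:
  0 (successors ∅): φ is true.
  1 (successors ∅): φ is true.
  2 (successors {3, 5}): φ is true.
  3 (successors {4}): φ is true.
  4 (successors {1, 3}): φ is false.
  5 (successors {1}): φ is true.
For instance, at 5:
  At 5: []q & []s is false, q is true, so ([]q & []s) | q is true.
    At 5: []q is false, []s is true, so []q & []s is false.
      At 5: []q requires q at every successor {1}.
        q fails at 1, so []q is false at 5.
      At 5: []s requires s at every successor {1}.
        At 1: s is true.
      So []s is true at 5.
Satisfying worlds: {0, 1, 2, 3, 5}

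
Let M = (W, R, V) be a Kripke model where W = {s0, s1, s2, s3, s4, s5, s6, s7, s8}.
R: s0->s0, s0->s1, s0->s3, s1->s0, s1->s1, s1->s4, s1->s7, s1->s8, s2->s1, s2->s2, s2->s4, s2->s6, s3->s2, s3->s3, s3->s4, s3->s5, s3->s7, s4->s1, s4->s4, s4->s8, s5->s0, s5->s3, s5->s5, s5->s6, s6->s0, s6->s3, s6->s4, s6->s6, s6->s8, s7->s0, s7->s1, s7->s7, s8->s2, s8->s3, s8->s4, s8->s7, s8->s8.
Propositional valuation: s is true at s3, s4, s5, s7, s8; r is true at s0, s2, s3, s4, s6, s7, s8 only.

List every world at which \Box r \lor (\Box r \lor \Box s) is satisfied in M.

Recall that \Box ψ holds at a world iff ψ holds at every accessible world, and \Diamond ψ holds iff ψ holds at some accessible world.
Let φ = \Box r \lor (\Box r \lor \Box s). Evaluate φ at each world:
  s0 (successors {s0, s1, s3}): φ is false.
  s1 (successors {s0, s1, s4, s7, s8}): φ is false.
  s2 (successors {s1, s2, s4, s6}): φ is false.
  s3 (successors {s2, s3, s4, s5, s7}): φ is false.
  s4 (successors {s1, s4, s8}): φ is false.
  s5 (successors {s0, s3, s5, s6}): φ is false.
  s6 (successors {s0, s3, s4, s6, s8}): φ is true.
  s7 (successors {s0, s1, s7}): φ is false.
  s8 (successors {s2, s3, s4, s7, s8}): φ is true.
For instance, at s6:
  At s6: \Box r is true, \Box r \lor \Box s is true, so \Box r \lor (\Box r \lor \Box s) is true.
    At s6: \Box r requires r at every successor {s0, s3, s4, s6, s8}.
      At s0: r is true.
      At s3: r is true.
      At s4: r is true.
      At s6: r is true.
      At s8: r is true.
    So \Box r is true at s6.
    At s6: \Box r is true, \Box s is false, so \Box r \lor \Box s is true.
      At s6: \Box r requires r at every successor {s0, s3, s4, s6, s8}.
        At s0: r is true.
        At s3: r is true.
        At s4: r is true.
        At s6: r is true.
        At s8: r is true.
      So \Box r is true at s6.
      At s6: \Box s requires s at every successor {s0, s3, s4, s6, s8}.
        s fails at s0, so \Box s is false at s6.
Satisfying worlds: {s6, s8}

s6, s8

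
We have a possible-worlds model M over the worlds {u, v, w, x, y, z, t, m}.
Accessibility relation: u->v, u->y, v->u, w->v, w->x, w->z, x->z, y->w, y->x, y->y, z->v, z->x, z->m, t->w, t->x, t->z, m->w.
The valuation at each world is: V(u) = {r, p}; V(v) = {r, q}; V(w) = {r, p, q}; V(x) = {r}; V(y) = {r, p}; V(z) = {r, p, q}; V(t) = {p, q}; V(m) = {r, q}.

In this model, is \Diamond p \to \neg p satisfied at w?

At w: \Diamond p is true, \neg p is false, so \Diamond p \to \neg p is false.
  At w: \Diamond p requires p at some successor in {v, x, z}.
    p holds at z, so \Diamond p is true at w.

No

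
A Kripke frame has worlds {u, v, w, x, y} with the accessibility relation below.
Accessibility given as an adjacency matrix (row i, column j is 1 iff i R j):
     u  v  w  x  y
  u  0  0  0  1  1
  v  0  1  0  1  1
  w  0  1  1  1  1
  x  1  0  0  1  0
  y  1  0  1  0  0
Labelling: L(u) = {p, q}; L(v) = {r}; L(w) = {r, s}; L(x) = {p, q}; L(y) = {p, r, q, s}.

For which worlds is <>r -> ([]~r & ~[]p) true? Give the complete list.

x

Recall that []ψ holds at a world iff ψ holds at every accessible world, and <>ψ holds iff ψ holds at some accessible world.
Let φ = <>r -> ([]~r & ~[]p). Evaluate φ at each world:
  u (successors {x, y}): φ is false.
  v (successors {v, x, y}): φ is false.
  w (successors {v, w, x, y}): φ is false.
  x (successors {u, x}): φ is true.
  y (successors {u, w}): φ is false.
For instance, at y:
  At y: <>r is true, []~r & ~[]p is false, so <>r -> ([]~r & ~[]p) is false.
    At y: <>r requires r at some successor in {u, w}.
      r holds at w, so <>r is true at y.
    At y: []~r is false, ~[]p is true, so []~r & ~[]p is false.
      At y: []~r requires ~r at every successor {u, w}.
        ~r fails at w, so []~r is false at y.
      At y: []p is false, so ~[]p is true.
Satisfying worlds: {x}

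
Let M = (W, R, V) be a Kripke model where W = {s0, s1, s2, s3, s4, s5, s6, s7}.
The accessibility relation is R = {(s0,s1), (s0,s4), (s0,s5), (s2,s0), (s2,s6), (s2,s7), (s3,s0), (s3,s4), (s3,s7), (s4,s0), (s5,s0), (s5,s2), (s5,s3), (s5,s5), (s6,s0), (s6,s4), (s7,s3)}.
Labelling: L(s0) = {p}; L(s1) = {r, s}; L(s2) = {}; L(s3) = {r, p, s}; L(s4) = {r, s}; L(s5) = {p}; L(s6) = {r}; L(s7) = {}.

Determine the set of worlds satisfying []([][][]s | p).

Let φ = []([][][]s | p). Evaluate φ at each world:
  s0 (successors {s1, s4, s5}): φ is false.
  s1 (successors ∅): φ is true.
  s2 (successors {s0, s6, s7}): φ is false.
  s3 (successors {s0, s4, s7}): φ is false.
  s4 (successors {s0}): φ is true.
  s5 (successors {s0, s2, s3, s5}): φ is false.
  s6 (successors {s0, s4}): φ is false.
  s7 (successors {s3}): φ is true.
For instance, at s0:
  At s0: []([][][]s | p) requires [][][]s | p at every successor {s1, s4, s5}.
    [][][]s | p fails at s4, so []([][][]s | p) is false at s0.
      At s4: [][][]s is false, p is false, so [][][]s | p is false.
Satisfying worlds: {s1, s4, s7}

s1, s4, s7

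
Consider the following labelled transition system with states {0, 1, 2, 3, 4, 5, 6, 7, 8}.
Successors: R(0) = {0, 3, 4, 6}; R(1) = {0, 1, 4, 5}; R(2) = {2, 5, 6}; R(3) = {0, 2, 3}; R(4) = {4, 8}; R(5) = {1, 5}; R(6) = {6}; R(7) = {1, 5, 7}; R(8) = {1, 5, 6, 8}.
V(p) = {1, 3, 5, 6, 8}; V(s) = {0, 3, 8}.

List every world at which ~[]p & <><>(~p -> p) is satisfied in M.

Recall that []ψ holds at a world iff ψ holds at every accessible world, and <>ψ holds iff ψ holds at some accessible world.
Let φ = ~[]p & <><>(~p -> p). Evaluate φ at each world:
  0 (successors {0, 3, 4, 6}): φ is true.
  1 (successors {0, 1, 4, 5}): φ is true.
  2 (successors {2, 5, 6}): φ is true.
  3 (successors {0, 2, 3}): φ is true.
  4 (successors {4, 8}): φ is true.
  5 (successors {1, 5}): φ is false.
  6 (successors {6}): φ is false.
  7 (successors {1, 5, 7}): φ is true.
  8 (successors {1, 5, 6, 8}): φ is false.
For instance, at 4:
  At 4: ~[]p is true, <><>(~p -> p) is true, so ~[]p & <><>(~p -> p) is true.
    At 4: []p is false, so ~[]p is true.
      At 4: []p requires p at every successor {4, 8}.
        p fails at 4, so []p is false at 4.
    At 4: <><>(~p -> p) requires <>(~p -> p) at some successor in {4, 8}.
      <>(~p -> p) holds at 4, so <><>(~p -> p) is true at 4.
Satisfying worlds: {0, 1, 2, 3, 4, 7}

0, 1, 2, 3, 4, 7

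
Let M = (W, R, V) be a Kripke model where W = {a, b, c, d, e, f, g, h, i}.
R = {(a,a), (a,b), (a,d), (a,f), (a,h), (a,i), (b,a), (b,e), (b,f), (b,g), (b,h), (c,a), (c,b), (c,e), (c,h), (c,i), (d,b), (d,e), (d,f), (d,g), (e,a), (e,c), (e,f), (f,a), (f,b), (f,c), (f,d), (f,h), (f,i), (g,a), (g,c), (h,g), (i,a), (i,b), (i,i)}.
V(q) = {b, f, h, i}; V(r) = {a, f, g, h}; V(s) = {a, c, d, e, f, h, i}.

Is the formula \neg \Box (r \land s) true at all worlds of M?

Recall that \Box ψ holds at a world iff ψ holds at every accessible world, and \Diamond ψ holds iff ψ holds at some accessible world.
Let φ = \neg \Box (r \land s). Evaluate φ at each world:
  a (successors {a, b, d, f, h, i}): φ is true.
  b (successors {a, e, f, g, h}): φ is true.
  c (successors {a, b, e, h, i}): φ is true.
  d (successors {b, e, f, g}): φ is true.
  e (successors {a, c, f}): φ is true.
  f (successors {a, b, c, d, h, i}): φ is true.
  g (successors {a, c}): φ is true.
  h (successors {g}): φ is true.
  i (successors {a, b, i}): φ is true.
For instance, at b:
  At b: \Box (r \land s) is false, so \neg \Box (r \land s) is true.
    At b: \Box (r \land s) requires r \land s at every successor {a, e, f, g, h}.
      r \land s fails at e, so \Box (r \land s) is false at b.

Yes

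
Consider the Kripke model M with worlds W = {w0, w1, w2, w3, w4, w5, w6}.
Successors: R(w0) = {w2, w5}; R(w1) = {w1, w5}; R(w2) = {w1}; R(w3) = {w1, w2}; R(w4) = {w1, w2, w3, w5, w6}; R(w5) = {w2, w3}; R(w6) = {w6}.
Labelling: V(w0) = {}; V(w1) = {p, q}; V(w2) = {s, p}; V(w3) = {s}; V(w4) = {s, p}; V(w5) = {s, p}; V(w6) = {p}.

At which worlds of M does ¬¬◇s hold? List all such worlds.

w0, w1, w3, w4, w5

Let φ = ¬¬◇s. Evaluate φ at each world:
  w0 (successors {w2, w5}): φ is true.
  w1 (successors {w1, w5}): φ is true.
  w2 (successors {w1}): φ is false.
  w3 (successors {w1, w2}): φ is true.
  w4 (successors {w1, w2, w3, w5, w6}): φ is true.
  w5 (successors {w2, w3}): φ is true.
  w6 (successors {w6}): φ is false.
For instance, at w3:
  At w3: ¬◇s is false, so ¬¬◇s is true.
    At w3: ◇s is true, so ¬◇s is false.
      At w3: ◇s requires s at some successor in {w1, w2}.
        s holds at w2, so ◇s is true at w3.
Satisfying worlds: {w0, w1, w3, w4, w5}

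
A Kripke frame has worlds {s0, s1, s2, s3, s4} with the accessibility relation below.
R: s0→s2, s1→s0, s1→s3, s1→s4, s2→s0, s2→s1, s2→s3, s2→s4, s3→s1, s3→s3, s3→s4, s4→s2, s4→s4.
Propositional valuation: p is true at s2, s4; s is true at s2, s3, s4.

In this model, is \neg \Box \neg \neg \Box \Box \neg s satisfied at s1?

Yes

At s1: \Box \neg \neg \Box \Box \neg s is false, so \neg \Box \neg \neg \Box \Box \neg s is true.
  At s1: \Box \neg \neg \Box \Box \neg s requires \neg \neg \Box \Box \neg s at every successor {s0, s3, s4}.
    \neg \neg \Box \Box \neg s fails at s0, so \Box \neg \neg \Box \Box \neg s is false at s1.
      At s0: \neg \Box \Box \neg s is true, so \neg \neg \Box \Box \neg s is false.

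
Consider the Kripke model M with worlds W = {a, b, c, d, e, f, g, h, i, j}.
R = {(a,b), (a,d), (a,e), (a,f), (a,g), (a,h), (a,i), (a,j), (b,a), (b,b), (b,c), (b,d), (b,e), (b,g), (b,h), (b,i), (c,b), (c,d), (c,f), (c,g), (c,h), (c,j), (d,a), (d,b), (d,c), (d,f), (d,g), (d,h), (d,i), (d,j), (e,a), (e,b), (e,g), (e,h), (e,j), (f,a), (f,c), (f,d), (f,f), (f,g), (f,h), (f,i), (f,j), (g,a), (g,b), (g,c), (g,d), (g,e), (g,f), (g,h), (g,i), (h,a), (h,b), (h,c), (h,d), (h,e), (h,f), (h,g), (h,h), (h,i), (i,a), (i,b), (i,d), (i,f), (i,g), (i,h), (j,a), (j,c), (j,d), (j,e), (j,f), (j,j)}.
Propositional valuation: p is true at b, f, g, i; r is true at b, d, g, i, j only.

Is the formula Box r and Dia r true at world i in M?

No

Recall that Box ψ holds at a world iff ψ holds at every accessible world, and Dia ψ holds iff ψ holds at some accessible world.
At i: Box r is false, Dia r is true, so Box r and Dia r is false.
  At i: Box r requires r at every successor {a, b, d, f, g, h}.
    r fails at a, so Box r is false at i.
  At i: Dia r requires r at some successor in {a, b, d, f, g, h}.
    r holds at b, so Dia r is true at i.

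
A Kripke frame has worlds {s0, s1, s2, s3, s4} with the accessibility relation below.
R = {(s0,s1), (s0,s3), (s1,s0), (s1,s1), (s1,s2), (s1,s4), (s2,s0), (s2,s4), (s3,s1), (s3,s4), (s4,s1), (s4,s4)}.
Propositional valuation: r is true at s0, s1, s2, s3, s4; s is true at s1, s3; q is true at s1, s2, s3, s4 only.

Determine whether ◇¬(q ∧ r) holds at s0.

No

At s0: ◇¬(q ∧ r) requires ¬(q ∧ r) at some successor in {s1, s3}.
  At s1: ¬(q ∧ r) is false.
  At s3: ¬(q ∧ r) is false.
So ◇¬(q ∧ r) is false at s0.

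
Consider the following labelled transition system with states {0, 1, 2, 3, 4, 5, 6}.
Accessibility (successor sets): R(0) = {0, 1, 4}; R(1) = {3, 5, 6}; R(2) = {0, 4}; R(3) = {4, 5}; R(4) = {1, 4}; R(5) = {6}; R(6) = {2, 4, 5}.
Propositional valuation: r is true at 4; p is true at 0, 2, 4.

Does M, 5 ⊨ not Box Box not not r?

Yes

At 5: Box Box not not r is false, so not Box Box not not r is true.
  At 5: Box Box not not r requires Box not not r at every successor {6}.
    Box not not r fails at 6, so Box Box not not r is false at 5.
      At 6: Box not not r requires not not r at every successor {2, 4, 5}.
        not not r fails at 2, so Box not not r is false at 6.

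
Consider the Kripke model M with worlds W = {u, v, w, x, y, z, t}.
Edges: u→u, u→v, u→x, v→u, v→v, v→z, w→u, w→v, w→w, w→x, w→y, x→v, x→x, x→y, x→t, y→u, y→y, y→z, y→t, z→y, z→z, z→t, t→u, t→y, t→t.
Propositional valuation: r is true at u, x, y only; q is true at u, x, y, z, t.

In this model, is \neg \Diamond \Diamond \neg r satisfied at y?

No

At y: \Diamond \Diamond \neg r is true, so \neg \Diamond \Diamond \neg r is false.
  At y: \Diamond \Diamond \neg r requires \Diamond \neg r at some successor in {u, y, z, t}.
    \Diamond \neg r holds at u, so \Diamond \Diamond \neg r is true at y.
      At u: \Diamond \neg r requires \neg r at some successor in {u, v, x}.
        \neg r holds at v, so \Diamond \neg r is true at u.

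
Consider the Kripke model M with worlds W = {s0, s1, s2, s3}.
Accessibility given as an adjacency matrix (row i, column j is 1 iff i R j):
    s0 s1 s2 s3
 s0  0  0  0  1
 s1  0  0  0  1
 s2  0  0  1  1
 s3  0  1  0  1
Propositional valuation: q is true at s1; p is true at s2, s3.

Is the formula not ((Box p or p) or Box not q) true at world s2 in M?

At s2: (Box p or p) or Box not q is true, so not ((Box p or p) or Box not q) is false.
  At s2: Box p or p is true, Box not q is true, so (Box p or p) or Box not q is true.
    At s2: Box p is true, p is true, so Box p or p is true.
      At s2: Box p requires p at every successor {s2, s3}.
        At s2: p is true.
        At s3: p is true.
      So Box p is true at s2.
    At s2: Box not q requires not q at every successor {s2, s3}.
      At s2: not q is true.
      At s3: not q is true.
    So Box not q is true at s2.

No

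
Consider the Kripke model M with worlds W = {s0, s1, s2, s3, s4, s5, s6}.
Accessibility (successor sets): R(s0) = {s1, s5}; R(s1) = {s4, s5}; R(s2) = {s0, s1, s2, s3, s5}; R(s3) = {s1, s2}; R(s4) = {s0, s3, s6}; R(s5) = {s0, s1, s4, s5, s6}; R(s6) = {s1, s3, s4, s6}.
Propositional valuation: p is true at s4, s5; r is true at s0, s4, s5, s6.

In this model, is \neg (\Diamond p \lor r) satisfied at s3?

At s3: \Diamond p \lor r is false, so \neg (\Diamond p \lor r) is true.
  At s3: \Diamond p is false, r is false, so \Diamond p \lor r is false.
    At s3: \Diamond p requires p at some successor in {s1, s2}.
      At s1: p is false.
      At s2: p is false.
    So \Diamond p is false at s3.

Yes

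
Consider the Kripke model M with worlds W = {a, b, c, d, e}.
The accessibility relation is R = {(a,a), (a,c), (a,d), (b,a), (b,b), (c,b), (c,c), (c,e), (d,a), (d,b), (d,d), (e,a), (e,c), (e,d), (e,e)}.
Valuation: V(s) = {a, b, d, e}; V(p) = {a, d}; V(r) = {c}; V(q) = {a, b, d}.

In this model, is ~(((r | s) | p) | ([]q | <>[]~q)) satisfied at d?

At d: ((r | s) | p) | ([]q | <>[]~q) is true, so ~(((r | s) | p) | ([]q | <>[]~q)) is false.
  At d: (r | s) | p is true, []q | <>[]~q is true, so ((r | s) | p) | ([]q | <>[]~q) is true.
    At d: []q is true, <>[]~q is false, so []q | <>[]~q is true.
      At d: []q requires q at every successor {a, b, d}.
        At a: q is true.
        At b: q is true.
        At d: q is true.
      So []q is true at d.
      At d: <>[]~q requires []~q at some successor in {a, b, d}.
        At a: []~q is false.
        At b: []~q is false.
        At d: []~q is false.
      So <>[]~q is false at d.

No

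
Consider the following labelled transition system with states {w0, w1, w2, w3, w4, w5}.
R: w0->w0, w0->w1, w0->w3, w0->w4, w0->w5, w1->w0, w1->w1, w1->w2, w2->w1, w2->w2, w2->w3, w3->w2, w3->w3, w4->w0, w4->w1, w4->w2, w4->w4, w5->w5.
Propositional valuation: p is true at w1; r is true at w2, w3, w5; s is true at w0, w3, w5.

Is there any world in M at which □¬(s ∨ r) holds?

No

Let φ = □¬(s ∨ r). Evaluate φ at each world:
  w0 (successors {w0, w1, w3, w4, w5}): φ is false.
  w1 (successors {w0, w1, w2}): φ is false.
  w2 (successors {w1, w2, w3}): φ is false.
  w3 (successors {w2, w3}): φ is false.
  w4 (successors {w0, w1, w2, w4}): φ is false.
  w5 (successors {w5}): φ is false.
For instance, at w4:
  At w4: □¬(s ∨ r) requires ¬(s ∨ r) at every successor {w0, w1, w2, w4}.
    ¬(s ∨ r) fails at w0, so □¬(s ∨ r) is false at w4.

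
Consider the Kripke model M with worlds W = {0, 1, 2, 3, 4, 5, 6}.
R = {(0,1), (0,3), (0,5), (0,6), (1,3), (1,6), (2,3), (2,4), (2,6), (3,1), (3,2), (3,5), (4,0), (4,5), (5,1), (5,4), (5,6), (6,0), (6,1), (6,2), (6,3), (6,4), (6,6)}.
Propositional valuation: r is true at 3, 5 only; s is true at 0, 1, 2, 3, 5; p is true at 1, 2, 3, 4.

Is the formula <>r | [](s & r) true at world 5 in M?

Recall that []ψ holds at a world iff ψ holds at every accessible world, and <>ψ holds iff ψ holds at some accessible world.
At 5: <>r is false, [](s & r) is false, so <>r | [](s & r) is false.
  At 5: <>r requires r at some successor in {1, 4, 6}.
    At 1: r is false.
    At 4: r is false.
    At 6: r is false.
  So <>r is false at 5.
  At 5: [](s & r) requires s & r at every successor {1, 4, 6}.
    s & r fails at 1, so [](s & r) is false at 5.

No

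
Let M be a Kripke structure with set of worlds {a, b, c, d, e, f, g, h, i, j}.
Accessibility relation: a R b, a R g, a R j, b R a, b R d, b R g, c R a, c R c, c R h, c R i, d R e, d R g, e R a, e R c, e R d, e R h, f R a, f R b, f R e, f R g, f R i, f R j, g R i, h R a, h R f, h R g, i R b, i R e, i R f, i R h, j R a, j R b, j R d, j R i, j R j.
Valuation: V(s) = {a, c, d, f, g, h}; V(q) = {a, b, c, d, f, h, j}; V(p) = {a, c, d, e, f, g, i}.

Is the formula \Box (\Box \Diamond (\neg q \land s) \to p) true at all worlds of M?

Let φ = \Box (\Box \Diamond (\neg q \land s) \to p). Evaluate φ at each world:
  a (successors {b, g, j}): φ is true.
  b (successors {a, d, g}): φ is true.
  c (successors {a, c, h, i}): φ is true.
  d (successors {e, g}): φ is true.
  e (successors {a, c, d, h}): φ is true.
  f (successors {a, b, e, g, i, j}): φ is true.
  g (successors {i}): φ is true.
  h (successors {a, f, g}): φ is true.
  i (successors {b, e, f, h}): φ is true.
  j (successors {a, b, d, i, j}): φ is true.
For instance, at e:
  At e: \Box (\Box \Diamond (\neg q \land s) \to p) requires \Box \Diamond (\neg q \land s) \to p at every successor {a, c, d, h}.
    At a: \Box \Diamond (\neg q \land s) \to p is true.
    At c: \Box \Diamond (\neg q \land s) \to p is true.
    At d: \Box \Diamond (\neg q \land s) \to p is true.
    At h: \Box \Diamond (\neg q \land s) \to p is true.
  So \Box (\Box \Diamond (\neg q \land s) \to p) is true at e.

Yes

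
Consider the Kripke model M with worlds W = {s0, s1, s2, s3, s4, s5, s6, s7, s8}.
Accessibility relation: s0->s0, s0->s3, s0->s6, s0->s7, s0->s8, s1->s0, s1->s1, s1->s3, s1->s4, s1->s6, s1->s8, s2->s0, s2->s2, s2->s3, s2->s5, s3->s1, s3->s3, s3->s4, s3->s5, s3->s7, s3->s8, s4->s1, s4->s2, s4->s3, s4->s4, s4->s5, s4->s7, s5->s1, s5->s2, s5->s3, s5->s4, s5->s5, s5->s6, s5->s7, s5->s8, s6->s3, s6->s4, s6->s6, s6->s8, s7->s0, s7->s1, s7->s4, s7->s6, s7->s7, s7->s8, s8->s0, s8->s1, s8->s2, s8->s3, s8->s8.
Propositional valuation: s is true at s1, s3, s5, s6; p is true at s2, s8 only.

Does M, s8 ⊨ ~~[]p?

No

At s8: ~[]p is true, so ~~[]p is false.
  At s8: []p is false, so ~[]p is true.
    At s8: []p requires p at every successor {s0, s1, s2, s3, s8}.
      p fails at s0, so []p is false at s8.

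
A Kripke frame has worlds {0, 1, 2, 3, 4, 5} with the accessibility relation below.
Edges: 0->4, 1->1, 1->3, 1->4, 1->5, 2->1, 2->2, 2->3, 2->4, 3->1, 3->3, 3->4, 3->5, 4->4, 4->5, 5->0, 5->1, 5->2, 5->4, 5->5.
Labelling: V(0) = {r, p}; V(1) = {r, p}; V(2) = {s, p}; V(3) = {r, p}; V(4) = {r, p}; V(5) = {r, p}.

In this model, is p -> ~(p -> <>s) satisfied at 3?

At 3: p is true, ~(p -> <>s) is true, so p -> ~(p -> <>s) is true.
  At 3: p -> <>s is false, so ~(p -> <>s) is true.
    At 3: p is true, <>s is false, so p -> <>s is false.
      At 3: <>s requires s at some successor in {1, 3, 4, 5}.
        At 1: s is false.
        At 3: s is false.
        At 4: s is false.
        At 5: s is false.
      So <>s is false at 3.

Yes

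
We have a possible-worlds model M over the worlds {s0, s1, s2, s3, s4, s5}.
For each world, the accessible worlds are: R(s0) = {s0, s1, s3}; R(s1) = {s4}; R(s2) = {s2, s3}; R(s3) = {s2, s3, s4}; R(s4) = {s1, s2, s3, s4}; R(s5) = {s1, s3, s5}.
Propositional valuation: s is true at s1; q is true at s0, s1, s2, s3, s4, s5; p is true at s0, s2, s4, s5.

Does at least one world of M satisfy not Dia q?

Let φ = not Dia q. Evaluate φ at each world:
  s0 (successors {s0, s1, s3}): φ is false.
  s1 (successors {s4}): φ is false.
  s2 (successors {s2, s3}): φ is false.
  s3 (successors {s2, s3, s4}): φ is false.
  s4 (successors {s1, s2, s3, s4}): φ is false.
  s5 (successors {s1, s3, s5}): φ is false.
For instance, at s0:
  At s0: Dia q is true, so not Dia q is false.
    At s0: Dia q requires q at some successor in {s0, s1, s3}.
      q holds at s0, so Dia q is true at s0.

No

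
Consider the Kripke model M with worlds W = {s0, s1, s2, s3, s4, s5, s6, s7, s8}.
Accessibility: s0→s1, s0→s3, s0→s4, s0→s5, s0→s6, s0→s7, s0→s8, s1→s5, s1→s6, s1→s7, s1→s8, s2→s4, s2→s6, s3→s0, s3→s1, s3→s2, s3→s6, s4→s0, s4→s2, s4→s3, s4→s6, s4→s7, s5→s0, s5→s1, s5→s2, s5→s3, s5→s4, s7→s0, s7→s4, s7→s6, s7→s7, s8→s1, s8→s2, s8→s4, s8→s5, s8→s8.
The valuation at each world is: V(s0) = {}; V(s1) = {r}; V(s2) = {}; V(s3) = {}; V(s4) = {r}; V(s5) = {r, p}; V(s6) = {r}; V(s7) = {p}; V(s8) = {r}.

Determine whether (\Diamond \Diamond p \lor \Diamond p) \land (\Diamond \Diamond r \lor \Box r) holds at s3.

Yes

At s3: \Diamond \Diamond p \lor \Diamond p is true, \Diamond \Diamond r \lor \Box r is true, so (\Diamond \Diamond p \lor \Diamond p) \land (\Diamond \Diamond r \lor \Box r) is true.
  At s3: \Diamond \Diamond p is true, \Diamond p is false, so \Diamond \Diamond p \lor \Diamond p is true.
    At s3: \Diamond \Diamond p requires \Diamond p at some successor in {s0, s1, s2, s6}.
      \Diamond p holds at s0, so \Diamond \Diamond p is true at s3.
    At s3: \Diamond p requires p at some successor in {s0, s1, s2, s6}.
      At s0: p is false.
      At s1: p is false.
      At s2: p is false.
      At s6: p is false.
    So \Diamond p is false at s3.
  At s3: \Diamond \Diamond r is true, \Box r is false, so \Diamond \Diamond r \lor \Box r is true.
    At s3: \Diamond \Diamond r requires \Diamond r at some successor in {s0, s1, s2, s6}.
      \Diamond r holds at s0, so \Diamond \Diamond r is true at s3.
    At s3: \Box r requires r at every successor {s0, s1, s2, s6}.
      r fails at s0, so \Box r is false at s3.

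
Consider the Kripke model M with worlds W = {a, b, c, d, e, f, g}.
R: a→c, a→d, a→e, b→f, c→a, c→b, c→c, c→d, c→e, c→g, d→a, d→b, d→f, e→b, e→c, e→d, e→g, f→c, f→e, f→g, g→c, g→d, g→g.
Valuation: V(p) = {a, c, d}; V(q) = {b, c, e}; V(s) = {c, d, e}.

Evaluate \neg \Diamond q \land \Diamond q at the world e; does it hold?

Recall that \Diamond ψ holds at a world iff ψ holds at some accessible world.
At e: \neg \Diamond q is false, \Diamond q is true, so \neg \Diamond q \land \Diamond q is false.
  At e: \Diamond q is true, so \neg \Diamond q is false.
    At e: \Diamond q requires q at some successor in {b, c, d, g}.
      q holds at b, so \Diamond q is true at e.
  At e: \Diamond q requires q at some successor in {b, c, d, g}.
    q holds at b, so \Diamond q is true at e.

No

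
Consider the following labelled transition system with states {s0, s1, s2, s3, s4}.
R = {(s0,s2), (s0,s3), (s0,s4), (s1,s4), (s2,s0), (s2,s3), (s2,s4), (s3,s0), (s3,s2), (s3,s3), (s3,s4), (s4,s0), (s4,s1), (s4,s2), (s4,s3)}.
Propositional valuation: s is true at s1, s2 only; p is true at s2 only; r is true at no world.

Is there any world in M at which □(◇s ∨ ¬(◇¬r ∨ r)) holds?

Recall that □ψ holds at a world iff ψ holds at every accessible world, and ◇ψ holds iff ψ holds at some accessible world.
Let φ = □(◇s ∨ ¬(◇¬r ∨ r)). Evaluate φ at each world:
  s0 (successors {s2, s3, s4}): φ is false.
  s1 (successors {s4}): φ is true.
  s2 (successors {s0, s3, s4}): φ is true.
  s3 (successors {s0, s2, s3, s4}): φ is false.
  s4 (successors {s0, s1, s2, s3}): φ is false.
Detail at s1 (witness):
  At s1: □(◇s ∨ ¬(◇¬r ∨ r)) requires ◇s ∨ ¬(◇¬r ∨ r) at every successor {s4}.
      At s4: ◇s is true, ¬(◇¬r ∨ r) is false, so ◇s ∨ ¬(◇¬r ∨ r) is true.
  So □(◇s ∨ ¬(◇¬r ∨ r)) is true at s1.

Yes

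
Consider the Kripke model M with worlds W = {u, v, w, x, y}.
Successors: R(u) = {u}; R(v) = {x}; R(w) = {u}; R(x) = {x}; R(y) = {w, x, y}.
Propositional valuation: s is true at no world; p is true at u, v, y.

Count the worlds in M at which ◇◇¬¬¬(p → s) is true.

3

Let φ = ◇◇¬¬¬(p → s). Evaluate φ at each world:
  u (successors {u}): φ is true.
  v (successors {x}): φ is false.
  w (successors {u}): φ is true.
  x (successors {x}): φ is false.
  y (successors {w, x, y}): φ is true.
For instance, at x:
  At x: ◇◇¬¬¬(p → s) requires ◇¬¬¬(p → s) at some successor in {x}.
    At x: ◇¬¬¬(p → s) is false.
  So ◇◇¬¬¬(p → s) is false at x.
Satisfying worlds: {u, w, y}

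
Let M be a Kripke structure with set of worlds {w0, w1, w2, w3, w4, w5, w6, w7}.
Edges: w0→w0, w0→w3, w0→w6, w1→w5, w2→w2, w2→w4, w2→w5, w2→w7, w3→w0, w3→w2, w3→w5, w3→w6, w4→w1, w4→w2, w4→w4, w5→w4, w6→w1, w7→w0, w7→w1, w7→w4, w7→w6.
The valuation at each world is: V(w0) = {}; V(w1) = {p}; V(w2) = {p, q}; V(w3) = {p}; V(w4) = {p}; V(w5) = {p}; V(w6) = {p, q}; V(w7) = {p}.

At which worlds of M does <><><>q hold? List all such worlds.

Let φ = <><><>q. Evaluate φ at each world:
  w0 (successors {w0, w3, w6}): φ is true.
  w1 (successors {w5}): φ is true.
  w2 (successors {w2, w4, w5, w7}): φ is true.
  w3 (successors {w0, w2, w5, w6}): φ is true.
  w4 (successors {w1, w2, w4}): φ is true.
  w5 (successors {w4}): φ is true.
  w6 (successors {w1}): φ is false.
  w7 (successors {w0, w1, w4, w6}): φ is true.
For instance, at w5:
  At w5: <><><>q requires <><>q at some successor in {w4}.
    <><>q holds at w4, so <><><>q is true at w5.
      At w4: <><>q requires <>q at some successor in {w1, w2, w4}.
        <>q holds at w2, so <><>q is true at w4.
Satisfying worlds: {w0, w1, w2, w3, w4, w5, w7}

w0, w1, w2, w3, w4, w5, w7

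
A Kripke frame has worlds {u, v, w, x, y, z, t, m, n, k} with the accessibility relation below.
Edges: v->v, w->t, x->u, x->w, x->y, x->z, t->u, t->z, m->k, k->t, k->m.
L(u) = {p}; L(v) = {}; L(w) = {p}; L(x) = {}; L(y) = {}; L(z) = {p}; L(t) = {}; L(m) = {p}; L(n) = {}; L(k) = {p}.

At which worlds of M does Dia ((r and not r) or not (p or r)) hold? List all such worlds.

Let φ = Dia ((r and not r) or not (p or r)). Evaluate φ at each world:
  u (successors ∅): φ is false.
  v (successors {v}): φ is true.
  w (successors {t}): φ is true.
  x (successors {u, w, y, z}): φ is true.
  y (successors ∅): φ is false.
  z (successors ∅): φ is false.
  t (successors {u, z}): φ is false.
  m (successors {k}): φ is false.
  n (successors ∅): φ is false.
  k (successors {t, m}): φ is true.
For instance, at v:
  At v: Dia ((r and not r) or not (p or r)) requires (r and not r) or not (p or r) at some successor in {v}.
    (r and not r) or not (p or r) holds at v, so Dia ((r and not r) or not (p or r)) is true at v.
Satisfying worlds: {v, w, x, k}

v, w, x, k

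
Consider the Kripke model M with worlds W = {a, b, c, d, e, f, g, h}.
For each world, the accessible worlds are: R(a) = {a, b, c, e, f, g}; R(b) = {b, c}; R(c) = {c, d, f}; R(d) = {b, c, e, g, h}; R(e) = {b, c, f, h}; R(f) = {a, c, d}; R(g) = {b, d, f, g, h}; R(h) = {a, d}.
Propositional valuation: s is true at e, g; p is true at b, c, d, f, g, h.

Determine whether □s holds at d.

At d: □s requires s at every successor {b, c, e, g, h}.
  s fails at b, so □s is false at d.

No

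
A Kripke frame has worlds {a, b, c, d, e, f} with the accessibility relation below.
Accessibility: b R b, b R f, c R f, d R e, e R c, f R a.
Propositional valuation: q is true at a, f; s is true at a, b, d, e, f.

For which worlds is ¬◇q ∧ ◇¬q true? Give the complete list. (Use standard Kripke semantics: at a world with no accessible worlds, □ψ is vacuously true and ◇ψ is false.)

Let φ = ¬◇q ∧ ◇¬q. Evaluate φ at each world:
  a (successors ∅): φ is false.
  b (successors {b, f}): φ is false.
  c (successors {f}): φ is false.
  d (successors {e}): φ is true.
  e (successors {c}): φ is true.
  f (successors {a}): φ is false.
For instance, at e:
  At e: ¬◇q is true, ◇¬q is true, so ¬◇q ∧ ◇¬q is true.
    At e: ◇q is false, so ¬◇q is true.
      At e: ◇q requires q at some successor in {c}.
        At c: q is false.
      So ◇q is false at e.
    At e: ◇¬q requires ¬q at some successor in {c}.
      ¬q holds at c, so ◇¬q is true at e.
Satisfying worlds: {d, e}

d, e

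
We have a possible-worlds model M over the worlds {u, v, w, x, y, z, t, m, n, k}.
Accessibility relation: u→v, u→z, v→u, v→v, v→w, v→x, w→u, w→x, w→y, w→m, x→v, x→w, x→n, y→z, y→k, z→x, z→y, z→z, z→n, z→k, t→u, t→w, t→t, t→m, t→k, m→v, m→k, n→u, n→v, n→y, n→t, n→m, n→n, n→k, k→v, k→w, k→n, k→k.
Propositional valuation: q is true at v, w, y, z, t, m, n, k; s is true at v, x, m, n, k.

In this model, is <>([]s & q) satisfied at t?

Recall that []ψ holds at a world iff ψ holds at every accessible world, and <>ψ holds iff ψ holds at some accessible world.
At t: <>([]s & q) requires []s & q at some successor in {u, w, t, m, k}.
  []s & q holds at m, so <>([]s & q) is true at t.
    At m: []s is true, q is true, so []s & q is true.
      At m: []s requires s at every successor {v, k}.
        At v: s is true.
        At k: s is true.
      So []s is true at m.

Yes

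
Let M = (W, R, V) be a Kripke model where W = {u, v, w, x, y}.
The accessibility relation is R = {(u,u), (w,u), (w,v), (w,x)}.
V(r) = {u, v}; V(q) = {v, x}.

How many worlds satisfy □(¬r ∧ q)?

Let φ = □(¬r ∧ q). Evaluate φ at each world:
  u (successors {u}): φ is false.
  v (successors ∅): φ is true.
  w (successors {u, v, x}): φ is false.
  x (successors ∅): φ is true.
  y (successors ∅): φ is true.
For instance, at u:
  At u: □(¬r ∧ q) requires ¬r ∧ q at every successor {u}.
    ¬r ∧ q fails at u, so □(¬r ∧ q) is false at u.
Satisfying worlds: {v, x, y}

3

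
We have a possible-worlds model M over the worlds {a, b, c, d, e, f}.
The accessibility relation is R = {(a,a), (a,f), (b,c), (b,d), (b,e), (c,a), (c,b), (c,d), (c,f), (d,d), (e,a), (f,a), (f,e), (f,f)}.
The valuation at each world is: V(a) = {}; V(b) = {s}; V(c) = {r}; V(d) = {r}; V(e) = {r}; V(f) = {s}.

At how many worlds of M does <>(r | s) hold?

5

Recall that <>ψ holds at a world iff ψ holds at some accessible world.
Let φ = <>(r | s). Evaluate φ at each world:
  a (successors {a, f}): φ is true.
  b (successors {c, d, e}): φ is true.
  c (successors {a, b, d, f}): φ is true.
  d (successors {d}): φ is true.
  e (successors {a}): φ is false.
  f (successors {a, e, f}): φ is true.
For instance, at e:
  At e: <>(r | s) requires r | s at some successor in {a}.
    At a: r | s is false.
  So <>(r | s) is false at e.
Satisfying worlds: {a, b, c, d, f}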